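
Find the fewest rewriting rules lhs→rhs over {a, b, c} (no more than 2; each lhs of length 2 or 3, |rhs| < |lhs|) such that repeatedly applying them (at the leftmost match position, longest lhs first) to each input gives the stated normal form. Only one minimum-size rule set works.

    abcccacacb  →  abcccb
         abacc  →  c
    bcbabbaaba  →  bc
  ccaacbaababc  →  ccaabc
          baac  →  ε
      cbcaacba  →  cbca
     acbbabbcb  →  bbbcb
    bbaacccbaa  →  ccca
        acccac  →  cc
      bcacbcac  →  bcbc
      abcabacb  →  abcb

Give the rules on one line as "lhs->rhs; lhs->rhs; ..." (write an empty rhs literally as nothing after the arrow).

ac->; ba->

  | abcccacacb => abcccacb => abcccb
  | abacc => acc => c
  | bcbabbaaba => bcbbaaba => bcbaba => bcba => bc
  | ccaacbaababc => ccabaababc => ccaababc => ccaabc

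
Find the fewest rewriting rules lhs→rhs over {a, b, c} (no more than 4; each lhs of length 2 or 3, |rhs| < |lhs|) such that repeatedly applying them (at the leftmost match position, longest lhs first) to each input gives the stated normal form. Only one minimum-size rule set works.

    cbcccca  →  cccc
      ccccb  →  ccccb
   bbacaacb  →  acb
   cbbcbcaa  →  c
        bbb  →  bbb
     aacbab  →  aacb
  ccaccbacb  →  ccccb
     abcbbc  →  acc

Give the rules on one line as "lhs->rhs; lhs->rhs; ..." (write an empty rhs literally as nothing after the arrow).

ba->; bc->c; ca->

  | cbcccca => ccccca => cccc
  | ccccb
  | bbacaacb => bcaacb => caacb => acb
  | cbbcbcaa => cbcbcaa => ccbcaa => cccaa => cca => c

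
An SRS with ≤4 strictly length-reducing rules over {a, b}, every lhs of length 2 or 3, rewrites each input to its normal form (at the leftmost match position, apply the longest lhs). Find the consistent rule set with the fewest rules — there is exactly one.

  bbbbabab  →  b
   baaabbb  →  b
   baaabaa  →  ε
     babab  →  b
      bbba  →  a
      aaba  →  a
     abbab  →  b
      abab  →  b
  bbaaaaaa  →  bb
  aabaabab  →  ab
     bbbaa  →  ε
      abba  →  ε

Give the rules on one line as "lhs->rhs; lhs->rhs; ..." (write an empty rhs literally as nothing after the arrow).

aa->; aaa->bb; ba->a; bbb->b

  | bbbbabab => bbabab => babab => abab => aab => b
  | baaabbb => aaabbb => bbbbb => bbb => b
  | baaabaa => aaabaa => bbbaa => baa => aa => ε
  | babab => abab => aab => b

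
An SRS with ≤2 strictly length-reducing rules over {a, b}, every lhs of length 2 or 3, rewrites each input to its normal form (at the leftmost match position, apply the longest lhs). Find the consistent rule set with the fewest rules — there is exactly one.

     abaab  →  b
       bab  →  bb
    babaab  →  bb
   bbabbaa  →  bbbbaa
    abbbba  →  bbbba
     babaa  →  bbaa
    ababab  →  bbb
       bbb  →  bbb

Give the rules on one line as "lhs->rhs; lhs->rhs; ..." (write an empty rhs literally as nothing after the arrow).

aab->; ab->b

  | abaab => baab => b
  | bab => bb
  | babaab => bbaab => bb
  | bbabbaa => bbbbaa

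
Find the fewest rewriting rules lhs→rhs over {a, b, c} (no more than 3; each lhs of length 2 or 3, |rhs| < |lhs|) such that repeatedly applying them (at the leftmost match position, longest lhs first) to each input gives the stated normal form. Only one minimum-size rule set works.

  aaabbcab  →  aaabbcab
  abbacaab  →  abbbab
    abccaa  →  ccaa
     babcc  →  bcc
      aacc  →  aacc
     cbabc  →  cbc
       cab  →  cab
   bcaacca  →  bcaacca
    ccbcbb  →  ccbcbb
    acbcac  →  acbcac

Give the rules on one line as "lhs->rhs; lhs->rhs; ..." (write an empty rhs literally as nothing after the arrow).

abc->c; aca->b

  | aaabbcab
  | abbacaab => abbbab
  | abccaa => ccaa
  | babcc => bcc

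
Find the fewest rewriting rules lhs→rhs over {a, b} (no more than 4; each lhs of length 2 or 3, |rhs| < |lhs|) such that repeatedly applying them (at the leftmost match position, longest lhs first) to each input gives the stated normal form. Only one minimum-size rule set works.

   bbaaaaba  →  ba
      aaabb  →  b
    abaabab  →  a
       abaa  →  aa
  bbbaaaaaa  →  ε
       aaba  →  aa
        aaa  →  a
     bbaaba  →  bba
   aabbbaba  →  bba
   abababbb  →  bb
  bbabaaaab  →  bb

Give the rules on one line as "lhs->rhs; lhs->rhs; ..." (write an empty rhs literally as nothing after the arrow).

aaa->a; ab->; baa->; bab->bb

  | bbaaaaba => baaba => ba
  | aaabb => abb => b
  | abaabab => aabab => aab => a
  | abaa => aa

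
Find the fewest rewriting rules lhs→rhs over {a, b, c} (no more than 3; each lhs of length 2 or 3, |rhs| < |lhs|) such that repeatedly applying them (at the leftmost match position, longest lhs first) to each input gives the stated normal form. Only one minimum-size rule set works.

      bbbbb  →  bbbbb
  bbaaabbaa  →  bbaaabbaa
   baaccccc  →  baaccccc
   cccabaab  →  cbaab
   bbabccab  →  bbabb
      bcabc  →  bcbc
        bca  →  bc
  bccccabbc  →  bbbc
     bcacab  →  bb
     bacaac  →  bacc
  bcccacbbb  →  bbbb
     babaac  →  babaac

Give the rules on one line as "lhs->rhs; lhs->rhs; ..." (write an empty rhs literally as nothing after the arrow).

ca->c; ccb->b

  | bbbbb
  | bbaaabbaa
  | baaccccc
  | cccabaab => cccbaab => cbaab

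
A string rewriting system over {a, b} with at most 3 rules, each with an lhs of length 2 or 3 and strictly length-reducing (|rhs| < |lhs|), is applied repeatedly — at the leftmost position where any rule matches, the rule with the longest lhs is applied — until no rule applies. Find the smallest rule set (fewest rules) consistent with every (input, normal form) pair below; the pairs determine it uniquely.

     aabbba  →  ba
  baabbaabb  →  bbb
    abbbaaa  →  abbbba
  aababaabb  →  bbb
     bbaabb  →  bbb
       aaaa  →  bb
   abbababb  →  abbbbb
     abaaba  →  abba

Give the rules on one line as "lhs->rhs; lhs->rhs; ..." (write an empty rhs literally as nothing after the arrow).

aa->b; aab->aa; bab->bb

  | aabbba => aabba => aaba => aaa => ba
  | baabbaabb => baabaabb => baaaabb => bbaabb => bbaab => bbaa => bbb
  | abbbaaa => abbbba
  | aababaabb => aaabaabb => babaabb => bbaabb => bbaab => bbaa => bbb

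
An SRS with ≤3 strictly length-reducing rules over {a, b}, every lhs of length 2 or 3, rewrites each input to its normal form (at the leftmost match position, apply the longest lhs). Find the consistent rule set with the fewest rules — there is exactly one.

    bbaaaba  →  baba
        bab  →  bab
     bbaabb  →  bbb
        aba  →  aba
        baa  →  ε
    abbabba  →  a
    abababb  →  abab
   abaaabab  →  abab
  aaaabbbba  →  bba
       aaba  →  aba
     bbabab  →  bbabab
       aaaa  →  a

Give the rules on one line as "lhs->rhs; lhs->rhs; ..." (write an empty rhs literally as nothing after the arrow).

aa->a; abb->; baa->

  | bbaaaba => baba
  | bab
  | bbaabb => bbb
  | aba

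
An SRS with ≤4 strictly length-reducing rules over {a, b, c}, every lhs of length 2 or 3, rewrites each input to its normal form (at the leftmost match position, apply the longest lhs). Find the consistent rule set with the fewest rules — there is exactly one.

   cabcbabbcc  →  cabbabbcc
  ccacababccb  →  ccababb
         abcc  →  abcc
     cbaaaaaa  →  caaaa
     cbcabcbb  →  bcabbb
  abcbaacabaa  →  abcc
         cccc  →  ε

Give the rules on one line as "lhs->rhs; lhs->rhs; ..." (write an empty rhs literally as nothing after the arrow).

ac->; baa->c; cb->b; ccc->a

  | cabcbabbcc => cabbabbcc
  | ccacababccb => ccababccb => ccababcb => ccababb
  | abcc
  | cbaaaaaa => baaaaaa => caaaa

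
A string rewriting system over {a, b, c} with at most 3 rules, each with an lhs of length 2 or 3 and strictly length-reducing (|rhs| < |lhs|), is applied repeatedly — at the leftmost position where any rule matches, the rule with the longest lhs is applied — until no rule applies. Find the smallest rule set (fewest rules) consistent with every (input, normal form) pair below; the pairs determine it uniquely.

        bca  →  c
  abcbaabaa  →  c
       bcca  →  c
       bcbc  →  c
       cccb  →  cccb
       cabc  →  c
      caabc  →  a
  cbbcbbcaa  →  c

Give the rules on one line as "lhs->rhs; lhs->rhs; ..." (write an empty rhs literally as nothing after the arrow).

  | bca => aa => c
  | abcbaabaa => aabaabaa => cbaabaa => cbcbaa => cabaa => abaa => abc => aa => c
  | bcca => aca => aa => c
  | bcbc => abc => aa => c

aa->c; bc->a; ca->a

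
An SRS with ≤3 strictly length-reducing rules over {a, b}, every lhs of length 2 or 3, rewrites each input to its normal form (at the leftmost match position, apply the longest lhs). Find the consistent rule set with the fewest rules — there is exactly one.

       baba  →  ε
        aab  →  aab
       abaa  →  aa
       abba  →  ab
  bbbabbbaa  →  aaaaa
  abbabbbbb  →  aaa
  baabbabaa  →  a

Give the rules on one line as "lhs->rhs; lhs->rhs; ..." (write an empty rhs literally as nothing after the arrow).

  | baba => ba => ε
  | aab
  | abaa => aa
  | abba => ab

ba->; bbb->a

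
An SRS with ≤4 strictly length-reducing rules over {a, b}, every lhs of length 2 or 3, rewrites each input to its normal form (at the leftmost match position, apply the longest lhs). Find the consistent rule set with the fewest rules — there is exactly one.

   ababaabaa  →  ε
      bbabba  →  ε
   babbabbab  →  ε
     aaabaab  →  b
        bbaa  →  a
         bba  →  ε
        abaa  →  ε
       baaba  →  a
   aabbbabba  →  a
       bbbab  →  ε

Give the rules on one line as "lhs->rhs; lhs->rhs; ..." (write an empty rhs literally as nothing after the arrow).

  | ababaabaa => abaabaa => aabaa => baa => aa => ε
  | bbabba => aabba => bba => aa => ε
  | babbabbab => abbabbab => babbab => abbab => bab => ab => ε
  | aaabaab => abaab => aab => b

aa->; ab->; ba->a; bb->a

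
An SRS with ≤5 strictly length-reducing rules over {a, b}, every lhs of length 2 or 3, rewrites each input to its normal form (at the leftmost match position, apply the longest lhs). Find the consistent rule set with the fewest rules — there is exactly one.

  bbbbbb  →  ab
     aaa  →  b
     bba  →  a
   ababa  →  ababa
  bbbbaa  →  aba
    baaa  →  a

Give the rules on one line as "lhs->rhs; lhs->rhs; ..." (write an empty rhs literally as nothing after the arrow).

aa->a; aaa->b; abb->ab; bb->a

  | bbbbbb => abbbb => abbb => abb => ab
  | aaa => b
  | bba => aa => a
  | ababa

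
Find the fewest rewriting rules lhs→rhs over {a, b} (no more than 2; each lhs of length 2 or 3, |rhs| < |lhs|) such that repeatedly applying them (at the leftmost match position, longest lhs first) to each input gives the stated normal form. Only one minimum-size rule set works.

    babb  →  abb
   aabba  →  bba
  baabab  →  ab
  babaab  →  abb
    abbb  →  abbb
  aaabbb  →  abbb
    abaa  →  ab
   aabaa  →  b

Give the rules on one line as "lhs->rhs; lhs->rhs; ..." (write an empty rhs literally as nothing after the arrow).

  | babb => abb
  | aabba => bba
  | baabab => bbab => bab => ab
  | babaab => abaab => abb

aa->; bab->ab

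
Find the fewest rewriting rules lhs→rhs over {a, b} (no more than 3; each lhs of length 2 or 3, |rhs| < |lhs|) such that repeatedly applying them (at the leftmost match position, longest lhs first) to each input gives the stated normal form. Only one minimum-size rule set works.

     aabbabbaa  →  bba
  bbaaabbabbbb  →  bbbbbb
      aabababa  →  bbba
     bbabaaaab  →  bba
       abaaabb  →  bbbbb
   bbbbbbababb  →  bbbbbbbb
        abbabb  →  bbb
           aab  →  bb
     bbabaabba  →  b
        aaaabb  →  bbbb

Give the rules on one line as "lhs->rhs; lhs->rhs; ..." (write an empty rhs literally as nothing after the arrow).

aa->b; aba->bb; bab->a

  | aabbabbaa => bbbabbaa => bbabaa => baaa => bba
  | bbaaabbabbbb => bbbabbabbbb => bbababbbb => baabbbb => bbbbbb
  | aabababa => bbababa => baaba => bbba
  | bbabaaaab => baaaaab => bbaaab => bbbab => bba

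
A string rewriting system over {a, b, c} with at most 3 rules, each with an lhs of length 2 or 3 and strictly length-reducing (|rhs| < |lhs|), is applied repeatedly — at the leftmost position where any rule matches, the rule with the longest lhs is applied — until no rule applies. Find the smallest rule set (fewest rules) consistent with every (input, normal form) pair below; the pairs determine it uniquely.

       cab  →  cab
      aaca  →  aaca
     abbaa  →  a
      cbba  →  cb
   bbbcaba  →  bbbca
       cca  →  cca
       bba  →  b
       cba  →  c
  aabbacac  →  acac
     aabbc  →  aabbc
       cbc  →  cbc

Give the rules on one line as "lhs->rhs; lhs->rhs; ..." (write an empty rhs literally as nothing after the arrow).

abc->c; ba->

  | cab
  | aaca
  | abbaa => aba => a
  | cbba => cb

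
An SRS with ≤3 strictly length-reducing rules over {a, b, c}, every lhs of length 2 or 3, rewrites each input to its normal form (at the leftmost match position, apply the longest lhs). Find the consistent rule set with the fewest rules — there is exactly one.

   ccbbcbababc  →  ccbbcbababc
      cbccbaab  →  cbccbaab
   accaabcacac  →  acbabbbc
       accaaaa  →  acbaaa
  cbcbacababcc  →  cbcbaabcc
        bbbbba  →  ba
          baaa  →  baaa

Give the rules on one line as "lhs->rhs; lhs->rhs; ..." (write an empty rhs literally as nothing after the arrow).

  | ccbbcbababc
  | cbccbaab
  | accaabcacac => acbabcacac => acbabbcac => acbabbbc
  | accaaaa => acbaaa

bba->a; ca->b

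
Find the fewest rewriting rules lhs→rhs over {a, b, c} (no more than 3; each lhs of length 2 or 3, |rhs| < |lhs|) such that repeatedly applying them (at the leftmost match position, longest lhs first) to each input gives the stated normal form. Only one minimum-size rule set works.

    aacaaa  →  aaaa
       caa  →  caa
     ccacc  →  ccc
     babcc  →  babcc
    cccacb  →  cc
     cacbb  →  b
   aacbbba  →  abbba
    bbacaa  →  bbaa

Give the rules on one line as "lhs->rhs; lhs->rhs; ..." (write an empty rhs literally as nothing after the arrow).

ac->; cb->

  | aacaaa => aaaa
  | caa
  | ccacc => ccc
  | babcc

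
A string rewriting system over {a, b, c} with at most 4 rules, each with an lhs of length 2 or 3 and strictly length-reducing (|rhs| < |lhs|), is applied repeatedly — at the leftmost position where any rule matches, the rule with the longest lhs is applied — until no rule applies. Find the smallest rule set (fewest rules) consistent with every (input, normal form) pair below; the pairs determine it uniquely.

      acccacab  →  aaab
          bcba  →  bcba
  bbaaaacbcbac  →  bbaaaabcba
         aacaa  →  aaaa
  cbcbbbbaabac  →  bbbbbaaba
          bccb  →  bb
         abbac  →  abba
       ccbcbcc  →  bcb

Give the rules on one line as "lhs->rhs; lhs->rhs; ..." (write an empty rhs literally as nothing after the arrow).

  | acccacab => accacab => acacab => aacab => aaab
  | bcba
  | bbaaaacbcbac => bbaaaabcbac => bbaaaabcba
  | aacaa => aaaa

ac->a; cbb->bb; cc->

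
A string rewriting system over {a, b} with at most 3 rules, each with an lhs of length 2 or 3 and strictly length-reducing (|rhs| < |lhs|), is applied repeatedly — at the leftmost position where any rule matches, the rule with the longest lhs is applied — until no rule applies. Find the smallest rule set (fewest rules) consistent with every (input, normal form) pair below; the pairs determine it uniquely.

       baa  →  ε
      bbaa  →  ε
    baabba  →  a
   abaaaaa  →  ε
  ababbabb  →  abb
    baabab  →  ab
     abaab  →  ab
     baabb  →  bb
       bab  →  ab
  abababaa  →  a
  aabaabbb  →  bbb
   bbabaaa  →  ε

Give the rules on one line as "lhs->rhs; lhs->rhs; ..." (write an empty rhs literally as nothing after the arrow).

aa->; ba->a

  | baa => aa => ε
  | bbaa => baa => aa => ε
  | baabba => aabba => bba => ba => a
  | abaaaaa => aaaaaa => aaaa => aa => ε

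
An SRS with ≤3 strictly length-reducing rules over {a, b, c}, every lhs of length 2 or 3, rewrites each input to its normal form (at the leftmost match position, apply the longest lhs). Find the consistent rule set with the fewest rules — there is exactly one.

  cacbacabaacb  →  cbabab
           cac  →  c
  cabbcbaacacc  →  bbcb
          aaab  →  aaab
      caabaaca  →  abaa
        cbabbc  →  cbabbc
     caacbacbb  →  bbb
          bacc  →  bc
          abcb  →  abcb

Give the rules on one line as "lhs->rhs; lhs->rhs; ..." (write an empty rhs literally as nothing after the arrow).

ac->; ca->

  | cacbacabaacb => cbacabaacb => cbabaacb => cbabab
  | cac => c
  | cabbcbaacacc => bbcbaacacc => bbcbaacc => bbcbac => bbcb
  | aaab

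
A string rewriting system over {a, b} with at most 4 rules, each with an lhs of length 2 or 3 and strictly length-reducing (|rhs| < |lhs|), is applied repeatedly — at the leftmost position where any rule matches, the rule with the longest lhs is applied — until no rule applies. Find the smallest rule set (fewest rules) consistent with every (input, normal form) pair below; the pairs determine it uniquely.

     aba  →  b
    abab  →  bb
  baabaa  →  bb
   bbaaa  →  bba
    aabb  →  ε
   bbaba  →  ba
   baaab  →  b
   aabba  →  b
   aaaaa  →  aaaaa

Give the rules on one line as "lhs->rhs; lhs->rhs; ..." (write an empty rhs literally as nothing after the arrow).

  | aba => b
  | abab => bb
  | baabaa => bbaa => bb
  | bbaaa => bba

ab->; aba->b; baa->b; bbb->ba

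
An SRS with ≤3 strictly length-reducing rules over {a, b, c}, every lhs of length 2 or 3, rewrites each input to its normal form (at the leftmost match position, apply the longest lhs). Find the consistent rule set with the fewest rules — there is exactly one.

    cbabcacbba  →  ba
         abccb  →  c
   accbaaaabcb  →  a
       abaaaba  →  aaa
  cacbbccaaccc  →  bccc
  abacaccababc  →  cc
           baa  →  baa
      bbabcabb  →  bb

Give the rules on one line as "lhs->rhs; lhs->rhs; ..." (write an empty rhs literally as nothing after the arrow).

  | cbabcacbba => abcacbba => cacbba => cbba => ba
  | abccb => ccb => c
  | accbaaaabcb => cbaaaabcb => aaaabcb => aaacb => aab => a
  | abaaaba => aaaba => aaa

ab->; ac->; cb->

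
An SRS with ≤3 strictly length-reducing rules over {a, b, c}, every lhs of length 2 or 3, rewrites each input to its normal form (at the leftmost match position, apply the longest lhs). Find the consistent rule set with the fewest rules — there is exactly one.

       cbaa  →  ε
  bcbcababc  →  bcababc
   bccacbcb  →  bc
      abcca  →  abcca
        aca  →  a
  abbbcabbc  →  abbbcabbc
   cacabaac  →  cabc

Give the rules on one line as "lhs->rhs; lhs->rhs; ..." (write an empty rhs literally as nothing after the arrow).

  | cbaa => aa => ε
  | bcbcababc => bcababc
  | bccacbcb => bccbcb => bccb => bc
  | abcca

aa->; ac->; cb->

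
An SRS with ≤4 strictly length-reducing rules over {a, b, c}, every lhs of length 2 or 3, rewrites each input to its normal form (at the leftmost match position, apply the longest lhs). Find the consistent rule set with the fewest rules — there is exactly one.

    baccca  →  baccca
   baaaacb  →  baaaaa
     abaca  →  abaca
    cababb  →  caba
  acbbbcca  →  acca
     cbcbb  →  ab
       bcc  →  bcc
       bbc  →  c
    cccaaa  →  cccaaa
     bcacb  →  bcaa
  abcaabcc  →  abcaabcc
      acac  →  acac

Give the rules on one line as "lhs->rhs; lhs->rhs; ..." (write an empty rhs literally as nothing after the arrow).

bb->; cb->a; cbb->b

  | baccca
  | baaaacb => baaaaa
  | abaca
  | cababb => caba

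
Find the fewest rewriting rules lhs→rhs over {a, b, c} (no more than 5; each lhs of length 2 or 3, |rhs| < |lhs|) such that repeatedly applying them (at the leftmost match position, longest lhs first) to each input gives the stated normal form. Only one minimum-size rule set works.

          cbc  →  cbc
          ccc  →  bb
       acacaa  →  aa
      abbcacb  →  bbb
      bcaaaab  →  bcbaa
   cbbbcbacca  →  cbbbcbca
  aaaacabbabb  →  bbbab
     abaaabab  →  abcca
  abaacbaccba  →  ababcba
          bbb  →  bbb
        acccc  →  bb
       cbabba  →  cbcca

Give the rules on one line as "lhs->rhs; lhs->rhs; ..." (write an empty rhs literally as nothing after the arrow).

aab->ba; abb->cc; ac->; ccc->bb

  | cbc
  | ccc => bb
  | acacaa => acaa => aa
  | abbcacb => cccacb => bbacb => bbb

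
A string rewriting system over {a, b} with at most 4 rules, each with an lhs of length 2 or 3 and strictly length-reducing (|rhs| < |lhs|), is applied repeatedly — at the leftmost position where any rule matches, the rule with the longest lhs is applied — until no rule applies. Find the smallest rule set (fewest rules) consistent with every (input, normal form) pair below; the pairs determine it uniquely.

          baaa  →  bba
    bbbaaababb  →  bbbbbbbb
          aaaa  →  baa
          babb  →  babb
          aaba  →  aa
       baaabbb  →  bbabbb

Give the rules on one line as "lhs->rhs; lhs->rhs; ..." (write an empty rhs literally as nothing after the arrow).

  | baaa => bba
  | bbbaaababb => bbbbababb => bbbbbbbb
  | aaaa => baa
  | babb

aaa->ba; aab->a; aba->bb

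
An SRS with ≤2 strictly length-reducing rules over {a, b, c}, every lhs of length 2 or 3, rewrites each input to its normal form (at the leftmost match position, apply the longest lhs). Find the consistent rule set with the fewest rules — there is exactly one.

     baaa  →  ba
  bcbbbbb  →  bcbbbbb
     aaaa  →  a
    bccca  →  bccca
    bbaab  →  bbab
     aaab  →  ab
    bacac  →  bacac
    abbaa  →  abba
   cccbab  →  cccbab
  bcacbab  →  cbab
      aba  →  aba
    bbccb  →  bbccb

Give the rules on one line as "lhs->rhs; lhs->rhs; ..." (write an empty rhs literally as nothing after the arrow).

aa->a; bca->

  | baaa => baa => ba
  | bcbbbbb
  | aaaa => aaa => aa => a
  | bccca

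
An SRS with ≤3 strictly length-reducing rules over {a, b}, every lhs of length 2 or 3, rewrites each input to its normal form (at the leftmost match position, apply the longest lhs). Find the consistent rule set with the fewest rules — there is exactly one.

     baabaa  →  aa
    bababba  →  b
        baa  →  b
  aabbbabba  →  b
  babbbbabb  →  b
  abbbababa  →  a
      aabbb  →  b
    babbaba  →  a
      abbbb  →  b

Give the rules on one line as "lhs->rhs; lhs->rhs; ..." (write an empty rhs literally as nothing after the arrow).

ab->; ba->b; bb->

  | baabaa => babaa => bbaa => aa
  | bababba => bbabba => abba => ba => b
  | baa => ba => b
  | aabbbabba => abbabba => babba => bbba => ba => b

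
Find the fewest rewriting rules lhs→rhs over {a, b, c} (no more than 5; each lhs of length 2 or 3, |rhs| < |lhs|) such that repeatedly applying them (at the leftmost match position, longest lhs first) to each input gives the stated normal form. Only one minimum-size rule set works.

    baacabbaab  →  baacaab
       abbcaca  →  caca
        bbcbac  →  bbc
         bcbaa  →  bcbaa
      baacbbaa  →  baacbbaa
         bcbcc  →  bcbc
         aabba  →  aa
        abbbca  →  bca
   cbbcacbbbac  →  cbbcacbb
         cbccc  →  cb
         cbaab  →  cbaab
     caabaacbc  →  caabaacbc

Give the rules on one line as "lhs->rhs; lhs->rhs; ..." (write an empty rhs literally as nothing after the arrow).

abb->; bac->; cc->c; ccc->

  | baacabbaab => baacaab
  | abbcaca => caca
  | bbcbac => bbc
  | bcbaa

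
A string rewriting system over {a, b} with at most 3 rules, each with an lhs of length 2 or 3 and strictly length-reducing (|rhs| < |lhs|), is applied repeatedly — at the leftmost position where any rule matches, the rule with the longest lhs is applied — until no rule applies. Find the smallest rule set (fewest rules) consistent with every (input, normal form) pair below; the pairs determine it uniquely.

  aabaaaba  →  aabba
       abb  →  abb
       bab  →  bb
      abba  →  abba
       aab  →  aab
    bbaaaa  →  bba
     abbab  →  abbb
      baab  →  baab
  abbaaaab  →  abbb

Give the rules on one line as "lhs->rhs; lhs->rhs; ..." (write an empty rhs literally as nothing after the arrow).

  | aabaaaba => aabba
  | abb
  | bab => bb
  | abba

aaa->; bab->bb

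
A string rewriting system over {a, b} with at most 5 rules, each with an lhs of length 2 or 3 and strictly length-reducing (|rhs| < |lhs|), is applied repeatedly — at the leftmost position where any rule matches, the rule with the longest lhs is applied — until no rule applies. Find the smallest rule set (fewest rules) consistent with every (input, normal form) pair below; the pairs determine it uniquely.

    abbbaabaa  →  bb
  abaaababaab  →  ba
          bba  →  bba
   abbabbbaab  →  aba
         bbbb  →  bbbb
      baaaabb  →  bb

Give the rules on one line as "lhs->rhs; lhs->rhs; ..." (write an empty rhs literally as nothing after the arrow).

aa->b; aab->a; abb->aa; bab->aa

  | abbbaabaa => aabaabaa => aaabaa => babaa => aaaa => baa => bb
  | abaaababaab => abbababaab => aaababaab => bababaab => aaabaab => babaab => aaaab => baab => ba
  | bba
  | abbabbbaab => aaabbbaab => babbbaab => aabbaab => abaab => aba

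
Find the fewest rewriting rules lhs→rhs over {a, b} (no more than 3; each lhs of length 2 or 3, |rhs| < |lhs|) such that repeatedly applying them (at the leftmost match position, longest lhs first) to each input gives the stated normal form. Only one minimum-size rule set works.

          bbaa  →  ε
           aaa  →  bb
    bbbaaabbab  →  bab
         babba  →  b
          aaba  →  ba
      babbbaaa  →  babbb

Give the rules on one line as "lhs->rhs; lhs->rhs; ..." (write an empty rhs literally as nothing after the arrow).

  | bbaa => aa => ε
  | aaa => bb
  | bbbaaabbab => baaabbab => bbbbbab => bbbab => bab
  | babba => baa => b

aa->; aaa->bb; bba->a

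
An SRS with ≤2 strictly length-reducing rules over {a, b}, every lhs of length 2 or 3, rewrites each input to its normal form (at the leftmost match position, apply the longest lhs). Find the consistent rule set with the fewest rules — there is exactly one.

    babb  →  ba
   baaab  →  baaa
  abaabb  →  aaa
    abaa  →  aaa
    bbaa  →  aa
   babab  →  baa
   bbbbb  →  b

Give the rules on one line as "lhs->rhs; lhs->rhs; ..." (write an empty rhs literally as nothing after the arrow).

  | babb => bab => ba
  | baaab => baaa
  | abaabb => aaabb => aaab => aaa
  | abaa => aaa

ab->a; bb->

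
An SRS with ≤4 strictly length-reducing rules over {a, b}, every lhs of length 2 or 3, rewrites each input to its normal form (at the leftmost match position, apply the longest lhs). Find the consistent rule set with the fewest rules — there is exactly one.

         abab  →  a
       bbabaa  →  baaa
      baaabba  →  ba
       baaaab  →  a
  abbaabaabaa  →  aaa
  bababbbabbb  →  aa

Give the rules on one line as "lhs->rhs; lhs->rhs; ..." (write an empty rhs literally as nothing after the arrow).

  | abab => bab => a
  | bbabaa => baaa
  | baaabba => baabba => babba => aba => ba
  | baaaab => baaab => baab => bab => a

ab->b; bab->a; bbb->aa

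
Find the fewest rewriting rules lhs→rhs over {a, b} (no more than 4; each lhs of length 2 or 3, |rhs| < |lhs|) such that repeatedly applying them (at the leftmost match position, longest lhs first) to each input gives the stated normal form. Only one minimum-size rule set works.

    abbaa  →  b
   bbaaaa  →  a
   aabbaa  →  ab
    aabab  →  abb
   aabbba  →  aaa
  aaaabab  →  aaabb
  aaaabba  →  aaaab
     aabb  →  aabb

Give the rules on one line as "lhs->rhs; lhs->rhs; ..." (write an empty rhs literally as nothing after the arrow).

aba->b; baa->; bba->b; bbb->

  | abbaa => aba => b
  | bbaaaa => baaa => a
  | aabbaa => aaba => ab
  | aabab => abb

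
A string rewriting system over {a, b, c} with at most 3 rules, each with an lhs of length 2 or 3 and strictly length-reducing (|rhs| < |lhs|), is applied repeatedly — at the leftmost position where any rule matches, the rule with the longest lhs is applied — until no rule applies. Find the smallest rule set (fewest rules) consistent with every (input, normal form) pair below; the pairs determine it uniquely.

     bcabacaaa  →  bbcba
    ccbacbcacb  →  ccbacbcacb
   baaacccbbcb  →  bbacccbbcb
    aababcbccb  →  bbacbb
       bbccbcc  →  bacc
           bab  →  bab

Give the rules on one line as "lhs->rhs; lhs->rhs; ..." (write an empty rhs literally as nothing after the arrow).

  | bcabacaaa => baacaaa => bbcaaa => bbcba
  | ccbacbcacb
  | baaacccbbcb => bbacccbbcb
  | aababcbccb => bbabcbccb => bbabccab => bbacaab => bbacbb

aa->b; bcc->ca; cab->a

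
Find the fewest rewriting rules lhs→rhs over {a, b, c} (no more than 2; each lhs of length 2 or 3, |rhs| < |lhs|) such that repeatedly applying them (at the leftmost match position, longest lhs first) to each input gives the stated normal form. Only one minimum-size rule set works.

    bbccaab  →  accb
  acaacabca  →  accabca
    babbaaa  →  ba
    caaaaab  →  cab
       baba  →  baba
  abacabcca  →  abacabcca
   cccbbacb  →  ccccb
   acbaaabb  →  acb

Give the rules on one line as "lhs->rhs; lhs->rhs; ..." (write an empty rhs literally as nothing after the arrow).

  | bbccaab => accaab => accb
  | acaacabca => accabca
  | babbaaa => baaaaa => baaa => ba
  | caaaaab => caaab => cab

aa->; bb->a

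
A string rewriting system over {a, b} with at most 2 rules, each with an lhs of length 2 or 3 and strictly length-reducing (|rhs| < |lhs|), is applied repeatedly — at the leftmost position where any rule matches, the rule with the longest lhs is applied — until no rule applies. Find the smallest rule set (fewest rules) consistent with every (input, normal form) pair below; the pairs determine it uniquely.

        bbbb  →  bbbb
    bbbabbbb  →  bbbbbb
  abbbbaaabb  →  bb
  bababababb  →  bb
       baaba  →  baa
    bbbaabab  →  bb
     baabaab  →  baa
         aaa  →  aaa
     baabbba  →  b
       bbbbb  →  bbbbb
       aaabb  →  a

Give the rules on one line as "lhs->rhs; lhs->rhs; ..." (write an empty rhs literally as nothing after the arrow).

  | bbbb
  | bbbabbbb => bbbbbb
  | abbbbaaabb => bbbaaabb => bbaabb => babb => bb
  | bababababb => babababb => bababb => babb => bb

ab->; bba->b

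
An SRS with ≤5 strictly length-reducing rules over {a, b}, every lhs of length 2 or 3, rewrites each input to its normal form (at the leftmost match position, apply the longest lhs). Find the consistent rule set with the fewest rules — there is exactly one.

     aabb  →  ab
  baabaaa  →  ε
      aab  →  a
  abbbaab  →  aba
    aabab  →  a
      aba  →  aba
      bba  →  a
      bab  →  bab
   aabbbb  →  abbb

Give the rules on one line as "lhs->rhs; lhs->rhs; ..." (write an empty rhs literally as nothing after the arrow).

aa->; aaa->ba; aab->a; bba->a

  | aabb => ab
  | baabaaa => baaaa => bbaa => aa => ε
  | aab => a
  | abbbaab => abaab => aba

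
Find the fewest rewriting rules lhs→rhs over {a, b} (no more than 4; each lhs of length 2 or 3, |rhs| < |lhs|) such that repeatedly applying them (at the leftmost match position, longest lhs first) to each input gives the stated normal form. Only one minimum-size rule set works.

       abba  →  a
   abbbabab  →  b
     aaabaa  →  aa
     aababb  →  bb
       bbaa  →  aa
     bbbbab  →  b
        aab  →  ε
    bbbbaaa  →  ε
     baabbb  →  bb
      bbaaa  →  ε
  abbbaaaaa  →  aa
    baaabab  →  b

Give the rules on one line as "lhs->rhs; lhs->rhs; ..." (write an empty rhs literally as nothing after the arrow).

  | abba => bba => ba => a
  | abbbabab => bbbabab => bbabab => babab => abab => bab => ab => b
  | aaabaa => baa => aa
  | aababb => abb => bb

aaa->; aab->; ab->b; ba->a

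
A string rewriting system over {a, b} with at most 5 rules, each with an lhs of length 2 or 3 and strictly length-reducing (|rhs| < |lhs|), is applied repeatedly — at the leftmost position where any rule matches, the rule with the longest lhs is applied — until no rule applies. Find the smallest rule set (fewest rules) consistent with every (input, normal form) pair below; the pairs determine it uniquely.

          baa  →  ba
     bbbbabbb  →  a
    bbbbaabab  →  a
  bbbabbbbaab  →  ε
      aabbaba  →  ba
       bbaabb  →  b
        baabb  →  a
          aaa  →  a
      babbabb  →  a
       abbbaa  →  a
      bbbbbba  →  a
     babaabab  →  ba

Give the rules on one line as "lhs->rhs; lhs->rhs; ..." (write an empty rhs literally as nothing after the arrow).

  | baa => ba
  | bbbbabbb => abbabbb => ababbb => aabbb => bb => a
  | bbbbaabab => abbaabab => abaabab => aaabab => aabab => ab => a
  | bbbabbbbaab => ababbbbaab => aabbbbaab => bbbaab => abaab => aaab => aab => ε

aa->a; aab->; ab->a; bb->a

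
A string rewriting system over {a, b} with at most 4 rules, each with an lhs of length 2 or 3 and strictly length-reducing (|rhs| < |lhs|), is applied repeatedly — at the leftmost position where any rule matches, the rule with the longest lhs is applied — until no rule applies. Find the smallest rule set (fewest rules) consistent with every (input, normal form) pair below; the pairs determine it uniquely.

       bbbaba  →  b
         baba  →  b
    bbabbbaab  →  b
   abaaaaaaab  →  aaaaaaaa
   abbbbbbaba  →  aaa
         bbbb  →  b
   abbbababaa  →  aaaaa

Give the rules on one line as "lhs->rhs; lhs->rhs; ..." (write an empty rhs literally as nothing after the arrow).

ab->a; ba->b; bb->b

  | bbbaba => bbaba => baba => bba => ba => b
  | baba => bba => ba => b
  | bbabbbaab => babbbaab => bbbbaab => bbbaab => bbaab => baab => bab => bb => b
  | abaaaaaaab => aaaaaaaab => aaaaaaaa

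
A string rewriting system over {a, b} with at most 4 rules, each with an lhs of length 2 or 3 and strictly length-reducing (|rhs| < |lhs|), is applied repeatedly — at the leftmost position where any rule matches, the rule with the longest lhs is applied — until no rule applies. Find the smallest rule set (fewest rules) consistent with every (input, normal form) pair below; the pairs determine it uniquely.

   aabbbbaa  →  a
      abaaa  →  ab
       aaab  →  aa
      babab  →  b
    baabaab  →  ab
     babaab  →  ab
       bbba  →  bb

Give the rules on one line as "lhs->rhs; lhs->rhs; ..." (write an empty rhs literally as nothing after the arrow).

  | aabbbbaa => abbbbaa => aabbaa => abbaa => aaaa => aba => a
  | abaaa => aaa => ab
  | aaab => abb => aa
  | babab => bab => b

aaa->ab; aab->ab; abb->aa; ba->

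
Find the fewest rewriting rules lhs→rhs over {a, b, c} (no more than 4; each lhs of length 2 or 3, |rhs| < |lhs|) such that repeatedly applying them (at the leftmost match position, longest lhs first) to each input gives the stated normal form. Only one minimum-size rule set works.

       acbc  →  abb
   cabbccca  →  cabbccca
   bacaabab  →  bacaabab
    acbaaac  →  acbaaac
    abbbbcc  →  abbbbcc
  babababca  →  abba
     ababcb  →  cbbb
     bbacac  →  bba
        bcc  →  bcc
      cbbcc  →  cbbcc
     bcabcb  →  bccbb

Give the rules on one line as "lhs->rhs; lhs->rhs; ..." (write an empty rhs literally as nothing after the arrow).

abc->cb; bcb->a; cac->; cbc->bb

  | acbc => abb
  | cabbccca
  | bacaabab
  | acbaaac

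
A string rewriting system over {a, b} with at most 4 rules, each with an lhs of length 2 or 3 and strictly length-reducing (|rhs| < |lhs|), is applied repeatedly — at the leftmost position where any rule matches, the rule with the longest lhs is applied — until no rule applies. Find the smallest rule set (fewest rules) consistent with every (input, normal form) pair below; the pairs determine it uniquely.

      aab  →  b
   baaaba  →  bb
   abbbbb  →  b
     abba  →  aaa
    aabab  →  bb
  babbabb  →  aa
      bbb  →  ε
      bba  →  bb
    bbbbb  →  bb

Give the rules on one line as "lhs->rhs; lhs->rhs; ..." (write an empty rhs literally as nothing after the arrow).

ab->b; abb->aa; ba->b; bbb->

  | aab => ab => b
  | baaaba => baaba => baba => bba => bb
  | abbbbb => aabbb => aaab => aab => ab => b
  | abba => aaa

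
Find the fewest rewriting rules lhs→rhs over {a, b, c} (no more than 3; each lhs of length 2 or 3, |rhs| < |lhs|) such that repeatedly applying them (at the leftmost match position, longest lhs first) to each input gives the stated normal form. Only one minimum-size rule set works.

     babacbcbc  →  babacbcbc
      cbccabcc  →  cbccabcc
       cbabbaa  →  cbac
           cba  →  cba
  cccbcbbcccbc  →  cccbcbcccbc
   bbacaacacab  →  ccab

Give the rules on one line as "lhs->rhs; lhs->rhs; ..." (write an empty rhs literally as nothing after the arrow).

  | babacbcbc
  | cbccabcc
  | cbabbaa => cbabaa => cbac
  | cba

aca->a; baa->c; bb->b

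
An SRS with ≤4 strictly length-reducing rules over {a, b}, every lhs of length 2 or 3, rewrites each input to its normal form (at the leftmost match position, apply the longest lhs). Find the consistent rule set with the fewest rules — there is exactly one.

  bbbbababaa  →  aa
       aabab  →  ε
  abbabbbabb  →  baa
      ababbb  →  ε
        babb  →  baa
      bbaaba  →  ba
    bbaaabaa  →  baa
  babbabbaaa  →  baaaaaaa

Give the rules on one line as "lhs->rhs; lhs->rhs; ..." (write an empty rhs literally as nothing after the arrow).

  | bbbbababaa => bbababaa => ababaa => babaa => bbaa => aa
  | aabab => abab => bab => bb => ε
  | abbabbbabb => aaabbbabb => aaaababb => aaababb => aababb => ababb => babb => baa
  | ababbb => babbb => baab => bab => bb => ε

ab->b; abb->aa; bb->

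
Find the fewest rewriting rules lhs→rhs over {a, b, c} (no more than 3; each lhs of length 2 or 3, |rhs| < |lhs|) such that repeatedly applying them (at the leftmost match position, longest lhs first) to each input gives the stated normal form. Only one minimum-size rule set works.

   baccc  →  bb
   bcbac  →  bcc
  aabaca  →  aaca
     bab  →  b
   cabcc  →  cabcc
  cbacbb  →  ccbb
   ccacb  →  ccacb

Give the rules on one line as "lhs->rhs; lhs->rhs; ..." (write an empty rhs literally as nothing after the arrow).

  | baccc => ccc => bb
  | bcbac => bcc
  | aabaca => aaca
  | bab => b

ba->; ccc->bb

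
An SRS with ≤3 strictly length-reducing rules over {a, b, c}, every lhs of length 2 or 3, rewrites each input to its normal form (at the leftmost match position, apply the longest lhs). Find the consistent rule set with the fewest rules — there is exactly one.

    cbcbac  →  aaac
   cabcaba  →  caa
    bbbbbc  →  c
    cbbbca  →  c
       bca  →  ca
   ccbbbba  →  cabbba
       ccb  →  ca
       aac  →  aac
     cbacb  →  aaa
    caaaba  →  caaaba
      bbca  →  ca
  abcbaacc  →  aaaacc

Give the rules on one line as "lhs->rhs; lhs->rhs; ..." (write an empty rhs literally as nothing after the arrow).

  | cbcbac => acbac => aaac
  | cabcaba => cacaba => ccba => caa
  | bbbbbc => bbbbc => bbbc => bbc => bc => c
  | cbbbca => abbca => abca => aca => c

aca->c; bc->c; cb->a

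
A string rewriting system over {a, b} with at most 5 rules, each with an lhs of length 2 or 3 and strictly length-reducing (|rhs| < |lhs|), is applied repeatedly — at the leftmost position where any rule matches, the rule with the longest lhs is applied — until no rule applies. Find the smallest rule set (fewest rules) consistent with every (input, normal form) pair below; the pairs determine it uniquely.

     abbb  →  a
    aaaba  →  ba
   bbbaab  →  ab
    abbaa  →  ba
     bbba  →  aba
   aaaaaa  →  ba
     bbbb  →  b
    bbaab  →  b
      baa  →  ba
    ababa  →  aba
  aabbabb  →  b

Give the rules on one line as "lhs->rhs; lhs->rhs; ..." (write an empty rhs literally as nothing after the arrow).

aa->b; baa->ba; bab->b; bb->a

  | abbb => aab => bb => a
  | aaaba => baba => ba
  | bbbaab => abaab => abab => ab
  | abbaa => aaaa => baa => ba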